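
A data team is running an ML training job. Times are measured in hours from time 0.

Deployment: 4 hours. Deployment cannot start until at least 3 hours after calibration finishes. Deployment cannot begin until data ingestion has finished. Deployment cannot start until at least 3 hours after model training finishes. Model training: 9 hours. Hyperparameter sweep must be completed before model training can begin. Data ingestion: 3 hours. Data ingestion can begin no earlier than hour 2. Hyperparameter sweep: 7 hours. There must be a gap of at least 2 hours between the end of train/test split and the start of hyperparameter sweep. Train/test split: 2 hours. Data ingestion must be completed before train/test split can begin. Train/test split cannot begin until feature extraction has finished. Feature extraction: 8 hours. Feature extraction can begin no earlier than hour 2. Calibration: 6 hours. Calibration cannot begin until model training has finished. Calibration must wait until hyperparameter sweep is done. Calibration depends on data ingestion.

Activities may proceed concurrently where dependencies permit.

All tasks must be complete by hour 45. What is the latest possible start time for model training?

23

Deployment must finish by hour 45; it takes 4 hours, so it must start by 45 − 4 = hour 41.
Calibration must finish before deployment (must start by hour 41, minus 3-hour gap → hour 38). With a 6-hour duration, calibration must start by 38 − 6 = hour 32.
Model training feeds calibration (must start by hour 32); deployment (must start by hour 41, minus 3-hour gap → hour 38). Taking the minimum, model training must finish by hour 32 and start by 32 − 9 = hour 23.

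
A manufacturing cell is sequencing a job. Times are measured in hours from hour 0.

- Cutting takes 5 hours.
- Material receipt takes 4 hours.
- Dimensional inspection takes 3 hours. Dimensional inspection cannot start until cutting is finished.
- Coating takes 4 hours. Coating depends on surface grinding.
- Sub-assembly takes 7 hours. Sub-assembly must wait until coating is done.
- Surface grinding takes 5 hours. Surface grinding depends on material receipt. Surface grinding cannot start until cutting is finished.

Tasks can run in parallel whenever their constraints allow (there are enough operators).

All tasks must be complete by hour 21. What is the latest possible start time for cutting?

Nothing follows sub-assembly; the deadline of hour 21 is its only limit. It must start by 21 − 7 = hour 14.
Coating feeds into sub-assembly (must start by hour 14); so coating must finish by hour 14 and therefore start by hour 10.
Surface grinding must finish before coating (must start by hour 10). With a 5-hour duration, surface grinding must start by 10 − 5 = hour 5.
Dimensional inspection must finish by hour 21; it takes 3 hours, so it must start by 21 − 3 = hour 18.
Cutting feeds surface grinding (must start by hour 5); dimensional inspection (must start by hour 18). Taking the minimum, cutting must finish by hour 5 and start by 5 − 5 = hour 0.

0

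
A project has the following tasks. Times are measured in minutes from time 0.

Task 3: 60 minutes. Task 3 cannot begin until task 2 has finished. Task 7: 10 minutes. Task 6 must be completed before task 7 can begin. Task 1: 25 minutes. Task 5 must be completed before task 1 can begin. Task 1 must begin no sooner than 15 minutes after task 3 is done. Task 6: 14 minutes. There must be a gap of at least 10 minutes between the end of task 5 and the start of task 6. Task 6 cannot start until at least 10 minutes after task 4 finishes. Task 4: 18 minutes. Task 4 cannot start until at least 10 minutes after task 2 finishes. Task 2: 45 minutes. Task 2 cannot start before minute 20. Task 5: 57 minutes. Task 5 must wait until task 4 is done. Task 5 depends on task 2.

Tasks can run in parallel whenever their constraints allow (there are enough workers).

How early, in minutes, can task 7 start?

Task 2 cannot begin until its own release at minute 20. It runs from minute 20 to 20 + 45 = minute 65.
After task 2 (finishes minute 65, plus 10-minute gap → minute 75), task 4 can start at minute 75 and finishes at minute 93.
For task 5: task 4 (finishes minute 93); task 2 (finishes minute 65). Taking the maximum gives a start of minute 93, and it finishes at 93 + 57 = minute 150.
Task 6 cannot start until task 5 (finishes minute 150, plus 10-minute gap → minute 160); task 4 (finishes minute 93, plus 10-minute gap → minute 103). The controlling bound is minute 160, so task 6 finishes at 160 + 14 = minute 174.
Task 7 waits on task 6 (finishes minute 174), so the earliest it can start is minute 174.

174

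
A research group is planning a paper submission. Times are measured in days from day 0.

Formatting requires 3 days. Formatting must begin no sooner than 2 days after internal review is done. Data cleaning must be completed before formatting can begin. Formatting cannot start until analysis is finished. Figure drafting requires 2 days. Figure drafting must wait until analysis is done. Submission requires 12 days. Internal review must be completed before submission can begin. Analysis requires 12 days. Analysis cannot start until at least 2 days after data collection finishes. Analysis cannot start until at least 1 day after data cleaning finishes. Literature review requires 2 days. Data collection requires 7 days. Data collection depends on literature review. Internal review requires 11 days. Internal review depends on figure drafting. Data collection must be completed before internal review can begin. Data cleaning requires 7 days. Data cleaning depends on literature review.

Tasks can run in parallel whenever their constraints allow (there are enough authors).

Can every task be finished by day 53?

Literature review can start immediately at day 0; it finishes at day 2.
After literature review (finishes day 2), data cleaning can start at day 2 and finishes at day 9.
Data collection cannot begin until literature review (finishes day 2). It runs from day 2 to 2 + 7 = day 9.
Analysis has to wait for data collection (finishes day 9, plus 2-day gap → day 11); data cleaning (finishes day 9, plus 1-day gap → day 10). The latest of these is day 11, so analysis runs day 11 to 11 + 12 = day 23.
Figure drafting waits on analysis (finishes day 23), so it starts at day 23 and finishes at 23 + 2 = day 25.
For internal review: figure drafting (finishes day 25); data collection (finishes day 9). Taking the maximum gives a start of day 25, and it finishes at 25 + 11 = day 36.
After internal review (finishes day 36), submission can start at day 36 and finishes at day 48.
For formatting: internal review (finishes day 36, plus 2-day gap → day 38); data cleaning (finishes day 9); analysis (finishes day 23). Taking the maximum gives a start of day 38, and it finishes at 38 + 3 = day 41.
Every task is finished by day 48, which is no later than the deadline of 53, so the schedule is feasible.

Yes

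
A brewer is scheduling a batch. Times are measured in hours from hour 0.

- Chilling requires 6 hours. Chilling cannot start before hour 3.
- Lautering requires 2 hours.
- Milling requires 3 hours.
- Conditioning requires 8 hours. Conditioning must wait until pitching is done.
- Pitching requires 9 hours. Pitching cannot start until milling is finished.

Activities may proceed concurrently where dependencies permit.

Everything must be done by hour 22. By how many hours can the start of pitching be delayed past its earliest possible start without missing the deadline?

2

Nothing blocks milling, so it runs from hour 0 to hour 3.
Pitching waits on milling (finishes hour 3), so it starts at hour 3 and finishes at 3 + 9 = hour 12.

Working backward from the deadline:
Conditioning has no dependents, so it just needs to finish by hour 22. Starting by 22 − 8 = hour 14 achieves that.
Since conditioning (must start by hour 14) depends on it, pitching must finish by hour 14. Backing off its 9-hour duration gives a latest start of hour 5.
So pitching can start as early as hour 3 and as late as hour 5, giving 5 − 3 = 2 hours of slack.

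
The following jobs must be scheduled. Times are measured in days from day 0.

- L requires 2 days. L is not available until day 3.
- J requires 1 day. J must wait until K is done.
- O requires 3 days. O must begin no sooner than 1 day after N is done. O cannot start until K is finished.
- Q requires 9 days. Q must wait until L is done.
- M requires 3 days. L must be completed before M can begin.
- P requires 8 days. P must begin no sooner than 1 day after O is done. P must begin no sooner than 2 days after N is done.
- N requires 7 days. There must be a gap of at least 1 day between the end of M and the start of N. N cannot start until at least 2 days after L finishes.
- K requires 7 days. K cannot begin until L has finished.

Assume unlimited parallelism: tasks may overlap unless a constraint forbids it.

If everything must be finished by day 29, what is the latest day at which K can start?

Nothing follows J; the deadline of day 29 is its only limit. It must start by 29 − 1 = day 28.
P must finish by day 29; it takes 8 days, so it must start by 29 − 8 = day 21.
O feeds into P (must start by day 21, minus 1-day gap → day 20); so O must finish by day 20 and therefore start by day 17.
K feeds J (must start by day 28); O (must start by day 17). Taking the minimum, K must finish by day 17 and start by 17 − 7 = day 10.

10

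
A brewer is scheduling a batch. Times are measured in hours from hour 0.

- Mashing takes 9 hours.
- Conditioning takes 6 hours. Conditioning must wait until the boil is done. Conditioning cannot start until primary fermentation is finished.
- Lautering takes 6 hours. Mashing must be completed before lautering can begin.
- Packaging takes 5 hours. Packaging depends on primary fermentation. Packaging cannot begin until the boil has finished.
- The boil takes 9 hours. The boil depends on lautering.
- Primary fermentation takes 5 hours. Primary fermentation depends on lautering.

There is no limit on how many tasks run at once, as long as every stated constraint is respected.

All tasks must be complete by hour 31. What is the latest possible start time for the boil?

Conditioning must finish by hour 31; it takes 6 hours, so it must start by 31 − 6 = hour 25.
To finish by hour 31, packaging (duration 5) must start no later than hour 26.
The boil feeds conditioning (must start by hour 25); packaging (must start by hour 26). Taking the minimum, the boil must finish by hour 25 and start by 25 − 9 = hour 16.

16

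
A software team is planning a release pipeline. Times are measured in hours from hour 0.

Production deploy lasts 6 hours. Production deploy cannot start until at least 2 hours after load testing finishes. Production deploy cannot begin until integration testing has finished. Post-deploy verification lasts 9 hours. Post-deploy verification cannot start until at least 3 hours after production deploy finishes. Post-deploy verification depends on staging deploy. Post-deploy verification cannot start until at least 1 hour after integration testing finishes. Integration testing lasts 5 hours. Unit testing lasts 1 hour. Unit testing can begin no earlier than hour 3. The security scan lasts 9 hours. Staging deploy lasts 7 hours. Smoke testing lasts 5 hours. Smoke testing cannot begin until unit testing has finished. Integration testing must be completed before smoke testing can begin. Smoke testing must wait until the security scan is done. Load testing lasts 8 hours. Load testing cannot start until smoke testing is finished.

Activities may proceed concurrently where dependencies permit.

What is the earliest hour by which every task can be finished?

Staging deploy can start immediately at hour 0; it finishes at hour 7.
The security scan can start immediately at hour 0; it finishes at hour 9.
Integration testing has no prerequisites, so it starts at hour 0 and finishes at hour 5.
Unit testing waits on its own release at hour 3, so it starts at hour 3 and finishes at 3 + 1 = hour 4.
For smoke testing: unit testing (finishes hour 4); integration testing (finishes hour 5); the security scan (finishes hour 9). Taking the maximum gives a start of hour 9, and it finishes at 9 + 5 = hour 14.
After smoke testing (finishes hour 14), load testing can start at hour 14 and finishes at hour 22.
Production deploy cannot start until load testing (finishes hour 22, plus 2-hour gap → hour 24); integration testing (finishes hour 5). The controlling bound is hour 24, so production deploy finishes at 24 + 6 = hour 30.
Post-deploy verification cannot start until production deploy (finishes hour 30, plus 3-hour gap → hour 33); staging deploy (finishes hour 7); integration testing (finishes hour 5, plus 1-hour gap → hour 6). The controlling bound is hour 33, so post-deploy verification finishes at 33 + 9 = hour 42.
All tasks are finished once the last one completes. Finish times: Unit testing at 4, Integration testing at 5, The security scan at 9, Staging deploy at 7, Smoke testing at 14, Load testing at 22, Production deploy at 30, Post-deploy verification at 42. The latest is hour 42.

42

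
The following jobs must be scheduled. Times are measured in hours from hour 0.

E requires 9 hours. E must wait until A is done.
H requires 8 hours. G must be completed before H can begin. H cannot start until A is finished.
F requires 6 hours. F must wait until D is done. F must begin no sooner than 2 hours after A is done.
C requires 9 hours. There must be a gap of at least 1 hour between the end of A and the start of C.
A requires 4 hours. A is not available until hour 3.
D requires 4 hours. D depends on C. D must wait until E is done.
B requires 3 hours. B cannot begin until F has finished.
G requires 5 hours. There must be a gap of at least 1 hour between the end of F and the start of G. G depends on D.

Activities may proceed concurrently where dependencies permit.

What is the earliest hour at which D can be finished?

21

A waits on its own release at hour 3, so it starts at hour 3 and finishes at 3 + 4 = hour 7.
E waits on A (finishes hour 7), so it starts at hour 7 and finishes at 7 + 9 = hour 16.
C waits on A (finishes hour 7, plus 1-hour gap → hour 8), so it starts at hour 8 and finishes at 8 + 9 = hour 17.
D needs all of C (finishes hour 17); E (finishes hour 16). That puts its earliest start at hour 17; it finishes at 17 + 4 = hour 21.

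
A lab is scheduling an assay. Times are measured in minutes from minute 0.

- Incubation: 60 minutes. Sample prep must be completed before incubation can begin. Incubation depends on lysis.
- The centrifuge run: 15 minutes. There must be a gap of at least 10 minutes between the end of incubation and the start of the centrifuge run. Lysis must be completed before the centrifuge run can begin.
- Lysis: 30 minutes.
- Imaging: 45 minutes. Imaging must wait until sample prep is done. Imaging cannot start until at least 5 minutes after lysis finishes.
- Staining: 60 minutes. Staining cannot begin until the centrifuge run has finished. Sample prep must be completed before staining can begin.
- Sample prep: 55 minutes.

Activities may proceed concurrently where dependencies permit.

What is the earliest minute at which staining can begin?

140

Lysis has no prerequisites, so it starts at minute 0 and finishes at minute 30.
Sample prep has no prerequisites, so it starts at minute 0 and finishes at minute 55.
Incubation has to wait for sample prep (finishes minute 55); lysis (finishes minute 30). The latest of these is minute 55, so incubation runs minute 55 to 55 + 60 = minute 115.
For the centrifuge run: incubation (finishes minute 115, plus 10-minute gap → minute 125); lysis (finishes minute 30). Taking the maximum gives a start of minute 125, and it finishes at 125 + 15 = minute 140.
Staining waits on the centrifuge run (finishes minute 140); sample prep (finishes minute 55). The latest of these is minute 140, which is the earliest staining can start.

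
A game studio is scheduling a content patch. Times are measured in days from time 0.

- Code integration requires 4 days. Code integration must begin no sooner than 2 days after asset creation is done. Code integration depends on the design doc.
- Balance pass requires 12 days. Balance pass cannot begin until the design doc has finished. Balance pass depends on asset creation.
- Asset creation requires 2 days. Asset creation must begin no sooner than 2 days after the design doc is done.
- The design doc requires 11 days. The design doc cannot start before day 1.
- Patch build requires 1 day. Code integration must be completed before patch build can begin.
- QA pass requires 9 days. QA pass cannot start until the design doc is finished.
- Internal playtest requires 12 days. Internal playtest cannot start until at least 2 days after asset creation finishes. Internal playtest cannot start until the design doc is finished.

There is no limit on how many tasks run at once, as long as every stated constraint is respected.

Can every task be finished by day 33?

Yes

The design doc cannot begin until its own release at day 1. It runs from day 1 to 1 + 11 = day 12.
QA pass cannot begin until the design doc (finishes day 12). It runs from day 12 to 12 + 9 = day 21.
After the design doc (finishes day 12, plus 2-day gap → day 14), asset creation can start at day 14 and finishes at day 16.
Balance pass cannot start until the design doc (finishes day 12); asset creation (finishes day 16). The controlling bound is day 16, so balance pass finishes at 16 + 12 = day 28.
Internal playtest has to wait for asset creation (finishes day 16, plus 2-day gap → day 18); the design doc (finishes day 12). The latest of these is day 18, so internal playtest runs day 18 to 18 + 12 = day 30.
Code integration needs all of asset creation (finishes day 16, plus 2-day gap → day 18); the design doc (finishes day 12). That puts its earliest start at day 18; it finishes at 18 + 4 = day 22.
Patch build waits on code integration (finishes day 22), so it starts at day 22 and finishes at 22 + 1 = day 23.
Every task is finished by day 30, which is no later than the deadline of 33, so the schedule is feasible.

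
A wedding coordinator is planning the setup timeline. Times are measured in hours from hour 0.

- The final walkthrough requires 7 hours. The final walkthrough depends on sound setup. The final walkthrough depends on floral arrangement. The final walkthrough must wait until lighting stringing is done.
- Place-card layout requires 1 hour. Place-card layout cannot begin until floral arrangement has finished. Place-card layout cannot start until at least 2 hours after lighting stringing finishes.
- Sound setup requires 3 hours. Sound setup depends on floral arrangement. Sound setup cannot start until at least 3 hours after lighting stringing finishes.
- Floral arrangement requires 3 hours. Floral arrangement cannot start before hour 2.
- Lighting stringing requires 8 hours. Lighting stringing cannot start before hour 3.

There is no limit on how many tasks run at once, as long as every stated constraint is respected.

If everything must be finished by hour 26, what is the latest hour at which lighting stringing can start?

Nothing follows the final walkthrough; the deadline of hour 26 is its only limit. It must start by 26 − 7 = hour 19.
Sound setup must finish before the final walkthrough (must start by hour 19). With a 3-hour duration, sound setup must start by 19 − 3 = hour 16.
Place-card layout has no dependents, so it just needs to finish by hour 26. Starting by 26 − 1 = hour 25 achieves that.
For lighting stringing: sound setup (must start by hour 16, minus 3-hour gap → hour 13); place-card layout (must start by hour 25, minus 2-hour gap → hour 23); the final walkthrough (must start by hour 19). The most restrictive is hour 13; with an 8-hour duration, lighting stringing must start by hour 5.

5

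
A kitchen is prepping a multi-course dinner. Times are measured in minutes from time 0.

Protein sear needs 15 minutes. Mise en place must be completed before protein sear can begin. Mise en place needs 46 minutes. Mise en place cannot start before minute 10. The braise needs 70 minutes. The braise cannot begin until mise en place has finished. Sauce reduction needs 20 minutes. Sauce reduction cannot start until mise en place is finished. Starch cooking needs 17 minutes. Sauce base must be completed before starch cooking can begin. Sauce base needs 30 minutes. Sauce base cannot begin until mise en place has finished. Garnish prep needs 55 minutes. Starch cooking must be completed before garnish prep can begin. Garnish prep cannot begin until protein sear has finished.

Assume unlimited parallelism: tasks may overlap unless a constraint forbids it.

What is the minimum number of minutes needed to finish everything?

After its own release at minute 10, mise en place can start at minute 10 and finishes at minute 56.
Sauce reduction waits on mise en place (finishes minute 56), so it starts at minute 56 and finishes at 56 + 20 = minute 76.
Protein sear waits on mise en place (finishes minute 56), so it starts at minute 56 and finishes at 56 + 15 = minute 71.
The braise waits on mise en place (finishes minute 56), so it starts at minute 56 and finishes at 56 + 70 = minute 126.
After mise en place (finishes minute 56), sauce base can start at minute 56 and finishes at minute 86.
After sauce base (finishes minute 86), starch cooking can start at minute 86 and finishes at minute 103.
For garnish prep: starch cooking (finishes minute 103); protein sear (finishes minute 71). Taking the maximum gives a start of minute 103, and it finishes at 103 + 55 = minute 158.
All tasks are finished once the last one completes. Finish times: Mise en place at 56, Sauce base at 86, The braise at 126, Protein sear at 71, Sauce reduction at 76, Starch cooking at 103, Garnish prep at 158. The latest is minute 158.

158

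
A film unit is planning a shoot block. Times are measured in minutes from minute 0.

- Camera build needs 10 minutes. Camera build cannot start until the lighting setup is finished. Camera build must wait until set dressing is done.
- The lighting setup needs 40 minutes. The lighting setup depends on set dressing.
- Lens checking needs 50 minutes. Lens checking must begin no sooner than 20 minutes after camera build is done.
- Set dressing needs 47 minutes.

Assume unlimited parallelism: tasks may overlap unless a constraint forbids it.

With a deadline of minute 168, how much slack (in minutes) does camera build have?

Set dressing can start immediately at minute 0; it finishes at minute 47.
The lighting setup cannot begin until set dressing (finishes minute 47). It runs from minute 47 to 47 + 40 = minute 87.
Camera build has to wait for the lighting setup (finishes minute 87); set dressing (finishes minute 47). The latest of these is minute 87, so camera build runs minute 87 to 87 + 10 = minute 97.

Working backward from the deadline:
Nothing follows lens checking; the deadline of minute 168 is its only limit. It must start by 168 − 50 = minute 118.
Camera build feeds into lens checking (must start by minute 118, minus 20-minute gap → minute 98); so camera build must finish by minute 98 and therefore start by minute 88.
So camera build can start as early as minute 87 and as late as minute 88, giving 88 − 87 = 1 minute of slack.

1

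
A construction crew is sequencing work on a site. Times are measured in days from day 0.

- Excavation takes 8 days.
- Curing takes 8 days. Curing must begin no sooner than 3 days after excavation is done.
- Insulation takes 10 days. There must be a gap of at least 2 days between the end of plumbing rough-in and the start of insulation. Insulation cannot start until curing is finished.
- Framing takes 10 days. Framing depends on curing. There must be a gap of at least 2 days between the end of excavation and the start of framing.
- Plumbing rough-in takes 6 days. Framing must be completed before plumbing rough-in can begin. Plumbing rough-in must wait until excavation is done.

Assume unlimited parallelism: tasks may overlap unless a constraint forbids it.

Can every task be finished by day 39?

Nothing blocks excavation, so it runs from day 0 to day 8.
Curing cannot begin until excavation (finishes day 8, plus 3-day gap → day 11). It runs from day 11 to 11 + 8 = day 19.
For framing: curing (finishes day 19); excavation (finishes day 8, plus 2-day gap → day 10). Taking the maximum gives a start of day 19, and it finishes at 19 + 10 = day 29.
Plumbing rough-in needs all of framing (finishes day 29); excavation (finishes day 8). That puts its earliest start at day 29; it finishes at 29 + 6 = day 35.
For insulation: plumbing rough-in (finishes day 35, plus 2-day gap → day 37); curing (finishes day 19). Taking the maximum gives a start of day 37, and it finishes at 37 + 10 = day 47.
The earliest everything can be done is day 47, which is after the deadline of 39, so it is not possible.

No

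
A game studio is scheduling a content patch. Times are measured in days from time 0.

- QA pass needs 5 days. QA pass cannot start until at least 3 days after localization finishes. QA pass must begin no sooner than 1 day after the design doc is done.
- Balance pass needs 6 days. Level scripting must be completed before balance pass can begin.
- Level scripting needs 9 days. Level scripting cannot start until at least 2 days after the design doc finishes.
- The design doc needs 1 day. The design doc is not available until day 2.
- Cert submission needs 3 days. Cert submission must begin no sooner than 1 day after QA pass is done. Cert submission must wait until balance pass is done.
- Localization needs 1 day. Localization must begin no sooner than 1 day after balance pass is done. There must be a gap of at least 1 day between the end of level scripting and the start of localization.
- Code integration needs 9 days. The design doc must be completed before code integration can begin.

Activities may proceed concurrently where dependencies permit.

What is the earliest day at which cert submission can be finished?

34

The design doc waits on its own release at day 2, so it starts at day 2 and finishes at 2 + 1 = day 3.
Level scripting waits on the design doc (finishes day 3, plus 2-day gap → day 5), so it starts at day 5 and finishes at 5 + 9 = day 14.
After level scripting (finishes day 14), balance pass can start at day 14 and finishes at day 20.
Localization needs all of balance pass (finishes day 20, plus 1-day gap → day 21); level scripting (finishes day 14, plus 1-day gap → day 15). That puts its earliest start at day 21; it finishes at 21 + 1 = day 22.
QA pass cannot start until localization (finishes day 22, plus 3-day gap → day 25); the design doc (finishes day 3, plus 1-day gap → day 4). The controlling bound is day 25, so QA pass finishes at 25 + 5 = day 30.
Cert submission needs all of QA pass (finishes day 30, plus 1-day gap → day 31); balance pass (finishes day 20). That puts its earliest start at day 31; it finishes at 31 + 3 = day 34.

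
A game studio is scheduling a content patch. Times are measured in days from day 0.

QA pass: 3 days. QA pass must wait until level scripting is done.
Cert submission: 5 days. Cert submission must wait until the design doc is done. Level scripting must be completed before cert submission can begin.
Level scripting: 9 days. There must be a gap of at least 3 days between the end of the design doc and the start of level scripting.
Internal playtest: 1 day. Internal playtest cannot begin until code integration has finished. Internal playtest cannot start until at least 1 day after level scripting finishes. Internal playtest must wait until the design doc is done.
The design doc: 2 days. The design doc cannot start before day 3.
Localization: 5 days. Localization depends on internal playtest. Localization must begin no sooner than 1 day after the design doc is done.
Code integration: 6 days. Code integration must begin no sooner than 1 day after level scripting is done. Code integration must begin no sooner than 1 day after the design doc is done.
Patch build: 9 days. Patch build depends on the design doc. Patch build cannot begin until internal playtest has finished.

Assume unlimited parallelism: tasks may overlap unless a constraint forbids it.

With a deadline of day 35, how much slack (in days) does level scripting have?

The design doc waits on its own release at day 3, so it starts at day 3 and finishes at 3 + 2 = day 5.
Level scripting waits on the design doc (finishes day 5, plus 3-day gap → day 8), so it starts at day 8 and finishes at 8 + 9 = day 17.

Working backward from the deadline:
Localization must finish by day 35; it takes 5 days, so it must start by 35 − 5 = day 30.
Nothing follows patch build; the deadline of day 35 is its only limit. It must start by 35 − 9 = day 26.
Internal playtest feeds localization (must start by day 30); patch build (must start by day 26). Taking the minimum, internal playtest must finish by day 26 and start by 26 − 1 = day 25.
Code integration feeds into internal playtest (must start by day 25); so code integration must finish by day 25 and therefore start by day 19.
To finish by day 35, QA pass (duration 3) must start no later than day 32.
Nothing follows cert submission; the deadline of day 35 is its only limit. It must start by 35 − 5 = day 30.
Level scripting has several dependents: code integration (must start by day 19, minus 1-day gap → day 18); internal playtest (must start by day 25, minus 1-day gap → day 24); QA pass (must start by day 32); cert submission (must start by day 30). The earliest of those limits is day 18, so level scripting must start by 18 − 9 = day 9.
So level scripting can start as early as day 8 and as late as day 9, giving 9 − 8 = 1 day of slack.

1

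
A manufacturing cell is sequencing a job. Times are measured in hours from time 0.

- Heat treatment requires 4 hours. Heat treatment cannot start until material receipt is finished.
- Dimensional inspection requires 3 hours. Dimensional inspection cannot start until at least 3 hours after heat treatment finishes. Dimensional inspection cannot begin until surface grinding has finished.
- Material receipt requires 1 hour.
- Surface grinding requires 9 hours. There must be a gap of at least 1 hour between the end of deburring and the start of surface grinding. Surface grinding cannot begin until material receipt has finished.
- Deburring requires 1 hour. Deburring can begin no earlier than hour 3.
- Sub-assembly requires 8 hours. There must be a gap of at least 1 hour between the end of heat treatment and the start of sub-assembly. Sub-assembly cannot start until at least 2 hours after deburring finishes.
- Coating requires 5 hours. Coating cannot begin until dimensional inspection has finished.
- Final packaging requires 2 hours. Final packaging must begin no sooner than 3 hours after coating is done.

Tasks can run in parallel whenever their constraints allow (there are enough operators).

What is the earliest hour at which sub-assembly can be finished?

14

After its own release at hour 3, deburring can start at hour 3 and finishes at hour 4.
Nothing blocks material receipt, so it runs from hour 0 to hour 1.
Heat treatment cannot begin until material receipt (finishes hour 1). It runs from hour 1 to 1 + 4 = hour 5.
Sub-assembly needs all of heat treatment (finishes hour 5, plus 1-hour gap → hour 6); deburring (finishes hour 4, plus 2-hour gap → hour 6). That puts its earliest start at hour 6; it finishes at 6 + 8 = hour 14.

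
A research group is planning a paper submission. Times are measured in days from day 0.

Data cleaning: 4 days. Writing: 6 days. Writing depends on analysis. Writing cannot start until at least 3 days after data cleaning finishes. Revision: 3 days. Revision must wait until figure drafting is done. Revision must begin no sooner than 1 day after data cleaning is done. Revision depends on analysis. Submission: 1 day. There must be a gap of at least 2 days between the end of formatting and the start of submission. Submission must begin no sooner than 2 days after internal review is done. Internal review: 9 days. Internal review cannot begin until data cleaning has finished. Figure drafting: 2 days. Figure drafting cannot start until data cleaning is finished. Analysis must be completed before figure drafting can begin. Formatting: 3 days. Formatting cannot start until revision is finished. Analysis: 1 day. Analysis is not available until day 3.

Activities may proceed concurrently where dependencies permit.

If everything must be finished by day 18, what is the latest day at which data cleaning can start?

2

Submission must finish by day 18; it takes 1 day, so it must start by 18 − 1 = day 17.
Formatting has to be done before submission (must start by day 17, minus 2-day gap → day 15). That means finishing by day 15, i.e. starting by 15 − 3 = day 12.
Revision must finish before formatting (must start by day 12). With a 3-day duration, revision must start by 12 − 3 = day 9.
Figure drafting feeds into revision (must start by day 9); so figure drafting must finish by day 9 and therefore start by day 7.
Writing has no dependents, so it just needs to finish by day 18. Starting by 18 − 6 = day 12 achieves that.
Internal review has to be done before submission (must start by day 17, minus 2-day gap → day 15). That means finishing by day 15, i.e. starting by 15 − 9 = day 6.
For data cleaning: figure drafting (must start by day 7); writing (must start by day 12, minus 3-day gap → day 9); internal review (must start by day 6); revision (must start by day 9, minus 1-day gap → day 8). The most restrictive is day 6; with a 4-day duration, data cleaning must start by day 2.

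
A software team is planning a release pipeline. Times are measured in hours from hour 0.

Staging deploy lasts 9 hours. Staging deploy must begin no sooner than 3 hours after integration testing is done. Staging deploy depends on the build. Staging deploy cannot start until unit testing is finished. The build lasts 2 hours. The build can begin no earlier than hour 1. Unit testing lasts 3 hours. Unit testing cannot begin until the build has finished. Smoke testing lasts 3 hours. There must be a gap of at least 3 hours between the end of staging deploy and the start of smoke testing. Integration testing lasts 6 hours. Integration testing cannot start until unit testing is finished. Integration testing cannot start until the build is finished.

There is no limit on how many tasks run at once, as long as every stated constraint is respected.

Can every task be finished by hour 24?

No

After its own release at hour 1, the build can start at hour 1 and finishes at hour 3.
Unit testing waits on the build (finishes hour 3), so it starts at hour 3 and finishes at 3 + 3 = hour 6.
Integration testing has to wait for unit testing (finishes hour 6); the build (finishes hour 3). The latest of these is hour 6, so integration testing runs hour 6 to 6 + 6 = hour 12.
Staging deploy needs all of integration testing (finishes hour 12, plus 3-hour gap → hour 15); the build (finishes hour 3); unit testing (finishes hour 6). That puts its earliest start at hour 15; it finishes at 15 + 9 = hour 24.
After staging deploy (finishes hour 24, plus 3-hour gap → hour 27), smoke testing can start at hour 27 and finishes at hour 30.
The earliest everything can be done is hour 30, which is after the deadline of 24, so it is not possible.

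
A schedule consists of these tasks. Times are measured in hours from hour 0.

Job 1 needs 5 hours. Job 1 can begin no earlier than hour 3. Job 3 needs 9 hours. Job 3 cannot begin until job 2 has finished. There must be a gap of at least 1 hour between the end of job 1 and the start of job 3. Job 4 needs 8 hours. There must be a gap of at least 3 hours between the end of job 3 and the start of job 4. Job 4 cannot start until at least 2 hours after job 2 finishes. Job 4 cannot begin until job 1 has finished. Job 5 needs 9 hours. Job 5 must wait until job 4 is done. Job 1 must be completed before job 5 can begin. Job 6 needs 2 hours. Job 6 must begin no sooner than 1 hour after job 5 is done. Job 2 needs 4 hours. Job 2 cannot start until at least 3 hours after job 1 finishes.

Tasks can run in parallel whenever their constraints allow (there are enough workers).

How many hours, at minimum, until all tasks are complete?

Job 1 cannot begin until its own release at hour 3. It runs from hour 3 to 3 + 5 = hour 8.
Job 2 cannot begin until job 1 (finishes hour 8, plus 3-hour gap → hour 11). It runs from hour 11 to 11 + 4 = hour 15.
Job 3 cannot start until job 2 (finishes hour 15); job 1 (finishes hour 8, plus 1-hour gap → hour 9). The controlling bound is hour 15, so job 3 finishes at 15 + 9 = hour 24.
Job 4 needs all of job 3 (finishes hour 24, plus 3-hour gap → hour 27); job 2 (finishes hour 15, plus 2-hour gap → hour 17); job 1 (finishes hour 8). That puts its earliest start at hour 27; it finishes at 27 + 8 = hour 35.
Job 5 has to wait for job 4 (finishes hour 35); job 1 (finishes hour 8). The latest of these is hour 35, so job 5 runs hour 35 to 35 + 9 = hour 44.
Job 6 cannot begin until job 5 (finishes hour 44, plus 1-hour gap → hour 45). It runs from hour 45 to 45 + 2 = hour 47.
All tasks are finished once the last one completes. Finish times: Job 1 at 8, Job 2 at 15, Job 3 at 24, Job 4 at 35, Job 5 at 44, Job 6 at 47. The latest is hour 47.

47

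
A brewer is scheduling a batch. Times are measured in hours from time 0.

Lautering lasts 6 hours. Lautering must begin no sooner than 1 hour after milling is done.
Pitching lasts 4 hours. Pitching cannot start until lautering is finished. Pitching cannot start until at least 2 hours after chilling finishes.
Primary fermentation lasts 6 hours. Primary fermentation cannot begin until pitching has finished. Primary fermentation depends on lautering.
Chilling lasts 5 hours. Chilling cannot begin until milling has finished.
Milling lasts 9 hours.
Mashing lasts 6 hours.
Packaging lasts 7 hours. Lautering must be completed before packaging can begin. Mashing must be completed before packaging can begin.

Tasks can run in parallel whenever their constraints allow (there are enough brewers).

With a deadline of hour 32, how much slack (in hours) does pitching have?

Nothing blocks milling, so it runs from hour 0 to hour 9.
After milling (finishes hour 9), chilling can start at hour 9 and finishes at hour 14.
After milling (finishes hour 9, plus 1-hour gap → hour 10), lautering can start at hour 10 and finishes at hour 16.
For pitching: lautering (finishes hour 16); chilling (finishes hour 14, plus 2-hour gap → hour 16). Taking the maximum gives a start of hour 16, and it finishes at 16 + 4 = hour 20.

Working backward from the deadline:
Primary fermentation must finish by hour 32; it takes 6 hours, so it must start by 32 − 6 = hour 26.
Pitching has to be done before primary fermentation (must start by hour 26). That means finishing by hour 26, i.e. starting by 26 − 4 = hour 22.
So pitching can start as early as hour 16 and as late as hour 22, giving 22 − 16 = 6 hours of slack.

6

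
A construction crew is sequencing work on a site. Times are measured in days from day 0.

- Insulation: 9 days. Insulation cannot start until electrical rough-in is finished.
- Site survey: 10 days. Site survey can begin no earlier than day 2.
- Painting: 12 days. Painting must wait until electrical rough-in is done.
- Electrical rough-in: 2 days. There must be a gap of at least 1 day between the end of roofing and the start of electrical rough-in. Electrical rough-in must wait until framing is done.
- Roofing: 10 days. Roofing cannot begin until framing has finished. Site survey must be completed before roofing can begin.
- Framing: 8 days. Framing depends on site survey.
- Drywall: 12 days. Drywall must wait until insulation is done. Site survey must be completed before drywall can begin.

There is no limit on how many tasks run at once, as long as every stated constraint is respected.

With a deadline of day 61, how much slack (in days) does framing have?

Site survey cannot begin until its own release at day 2. It runs from day 2 to 2 + 10 = day 12.
Framing waits on site survey (finishes day 12), so it starts at day 12 and finishes at 12 + 8 = day 20.

Working backward from the deadline:
Drywall must finish by day 61; it takes 12 days, so it must start by 61 − 12 = day 49.
Insulation feeds into drywall (must start by day 49); so insulation must finish by day 49 and therefore start by day 40.
Painting has no dependents, so it just needs to finish by day 61. Starting by 61 − 12 = day 49 achieves that.
For electrical rough-in: insulation (must start by day 40); painting (must start by day 49). The most restrictive is day 40; with a 2-day duration, electrical rough-in must start by day 38.
Roofing feeds into electrical rough-in (must start by day 38, minus 1-day gap → day 37); so roofing must finish by day 37 and therefore start by day 27.
Framing must finish in time for roofing (must start by day 27); electrical rough-in (must start by day 38). The tightest is day 27, so framing must start by 27 − 8 = day 19.
So framing can start as early as day 12 and as late as day 19, giving 19 − 12 = 7 days of slack.

7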